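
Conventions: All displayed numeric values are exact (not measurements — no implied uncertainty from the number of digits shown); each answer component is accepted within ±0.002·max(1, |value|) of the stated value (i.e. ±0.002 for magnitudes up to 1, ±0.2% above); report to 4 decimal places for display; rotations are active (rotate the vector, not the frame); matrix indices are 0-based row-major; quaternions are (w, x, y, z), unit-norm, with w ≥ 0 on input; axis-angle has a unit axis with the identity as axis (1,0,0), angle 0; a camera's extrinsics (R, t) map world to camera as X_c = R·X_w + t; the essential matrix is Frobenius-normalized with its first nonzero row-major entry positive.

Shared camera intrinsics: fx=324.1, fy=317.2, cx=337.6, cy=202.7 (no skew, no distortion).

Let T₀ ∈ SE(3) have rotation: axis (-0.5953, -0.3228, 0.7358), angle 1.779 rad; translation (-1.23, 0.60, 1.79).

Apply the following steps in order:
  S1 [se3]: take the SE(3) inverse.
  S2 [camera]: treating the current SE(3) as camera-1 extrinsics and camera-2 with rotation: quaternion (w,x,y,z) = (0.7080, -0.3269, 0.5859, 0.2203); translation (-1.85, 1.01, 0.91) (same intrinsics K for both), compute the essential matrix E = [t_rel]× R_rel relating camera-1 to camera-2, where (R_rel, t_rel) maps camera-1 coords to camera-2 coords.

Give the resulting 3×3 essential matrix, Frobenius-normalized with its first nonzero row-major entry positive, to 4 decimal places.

after S1 (invert_se3): R=[0.2209 0.9518 -0.2127; -0.4880 -0.0809 -0.8691; -0.8444 0.2958 0.4466], t=(0.0815, 1.0039, -2.0156)
after S2 (essential): [0.4238 -0.4754 -0.1857; 0.4135 0.1624 -0.1640; -0.2797 -0.4973 0.1003]

matrix = [0.4238 -0.4754 -0.1857; 0.4135 0.1624 -0.1640; -0.2797 -0.4973 0.1003]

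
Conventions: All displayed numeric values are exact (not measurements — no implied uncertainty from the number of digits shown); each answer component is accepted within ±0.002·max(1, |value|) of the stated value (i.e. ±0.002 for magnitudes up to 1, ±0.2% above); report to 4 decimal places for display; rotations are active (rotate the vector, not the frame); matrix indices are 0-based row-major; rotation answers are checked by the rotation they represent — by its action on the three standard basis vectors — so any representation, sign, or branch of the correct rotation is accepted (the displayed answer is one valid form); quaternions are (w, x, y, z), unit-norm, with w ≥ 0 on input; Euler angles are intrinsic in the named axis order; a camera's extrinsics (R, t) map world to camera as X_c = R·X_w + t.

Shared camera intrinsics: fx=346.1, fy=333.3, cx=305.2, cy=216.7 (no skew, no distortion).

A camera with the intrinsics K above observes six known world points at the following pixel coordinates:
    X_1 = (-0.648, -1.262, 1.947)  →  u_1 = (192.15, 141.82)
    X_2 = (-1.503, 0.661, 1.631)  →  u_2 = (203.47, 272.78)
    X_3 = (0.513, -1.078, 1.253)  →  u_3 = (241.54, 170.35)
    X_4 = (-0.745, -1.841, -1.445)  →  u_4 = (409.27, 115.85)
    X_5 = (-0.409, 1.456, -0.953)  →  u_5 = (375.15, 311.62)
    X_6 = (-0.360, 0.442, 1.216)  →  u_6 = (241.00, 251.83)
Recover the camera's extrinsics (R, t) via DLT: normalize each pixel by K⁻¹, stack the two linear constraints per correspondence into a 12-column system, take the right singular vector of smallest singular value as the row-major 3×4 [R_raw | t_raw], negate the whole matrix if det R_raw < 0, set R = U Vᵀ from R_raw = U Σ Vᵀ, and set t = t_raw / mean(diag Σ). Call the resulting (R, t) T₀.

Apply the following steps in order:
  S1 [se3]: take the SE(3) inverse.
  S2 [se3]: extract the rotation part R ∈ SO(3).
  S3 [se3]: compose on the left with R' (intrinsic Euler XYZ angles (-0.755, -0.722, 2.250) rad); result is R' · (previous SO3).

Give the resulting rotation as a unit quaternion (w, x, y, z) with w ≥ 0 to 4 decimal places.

rotation (quat) = (0.0698, -0.9266, 0.3116, 0.1985)

source (pnp_recover): camera pose = R=[-0.1541 -0.0024 -0.9881; 0.0654 0.9978 -0.0126; 0.9859 -0.0665 -0.1536], t=(0.1401, 0.1700, 6.0008)
after S1 (invert_se3): R=[-0.1541 0.0654 0.9859; -0.0024 0.9978 -0.0665; -0.9881 -0.0126 -0.1536], t=(-5.9056, 0.2300, 1.0624)
after S2 (rot_of_se3): [-0.1541 0.0654 0.9859; -0.0024 0.9978 -0.0665; -0.9881 -0.0126 -0.1536]
after S3 (compose_so3): [0.7270 -0.6051 -0.3244; -0.5497 -0.7961 0.2531; -0.4114 -0.0056 -0.9114]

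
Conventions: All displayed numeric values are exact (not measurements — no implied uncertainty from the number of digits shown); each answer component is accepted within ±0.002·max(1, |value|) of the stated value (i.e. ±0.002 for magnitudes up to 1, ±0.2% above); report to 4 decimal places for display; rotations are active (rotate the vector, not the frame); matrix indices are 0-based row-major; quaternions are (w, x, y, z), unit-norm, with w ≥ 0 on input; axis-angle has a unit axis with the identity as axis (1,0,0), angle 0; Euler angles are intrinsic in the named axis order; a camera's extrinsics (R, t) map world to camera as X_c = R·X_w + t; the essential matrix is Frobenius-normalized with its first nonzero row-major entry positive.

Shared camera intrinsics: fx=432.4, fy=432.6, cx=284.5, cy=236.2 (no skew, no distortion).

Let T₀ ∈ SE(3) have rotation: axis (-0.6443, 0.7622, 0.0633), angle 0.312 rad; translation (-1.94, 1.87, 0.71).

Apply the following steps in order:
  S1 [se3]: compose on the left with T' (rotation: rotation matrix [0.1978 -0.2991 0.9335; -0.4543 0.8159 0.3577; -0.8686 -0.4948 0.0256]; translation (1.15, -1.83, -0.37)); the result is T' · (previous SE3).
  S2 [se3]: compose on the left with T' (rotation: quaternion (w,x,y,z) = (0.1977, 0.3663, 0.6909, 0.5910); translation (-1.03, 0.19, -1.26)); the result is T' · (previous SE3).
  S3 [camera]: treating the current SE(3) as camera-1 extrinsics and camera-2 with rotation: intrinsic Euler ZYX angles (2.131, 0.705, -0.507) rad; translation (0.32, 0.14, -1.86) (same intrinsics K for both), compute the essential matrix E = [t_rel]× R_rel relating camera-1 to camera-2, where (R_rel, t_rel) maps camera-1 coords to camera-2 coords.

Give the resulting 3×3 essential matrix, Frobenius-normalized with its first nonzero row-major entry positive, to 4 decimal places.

after S1 (compose_se3): R=[-0.0267 -0.4840 0.8747; -0.5293 0.7491 0.3984; -0.8480 -0.4523 -0.2762], t=(0.8697, 0.8310, 0.4079)
after S2 (compose_se3): R=[-0.7257 0.2010 -0.6580; -0.6070 -0.6373 0.4747; -0.3240 0.7439 0.5845], t=(-1.0837, 1.1350, -0.4130)
after S3 (essential): [0.4836 0.1307 0.4898; 0.4166 0.2675 -0.4316; -0.0968 -0.0886 0.2459]

matrix = [0.4836 0.1307 0.4898; 0.4166 0.2675 -0.4316; -0.0968 -0.0886 0.2459]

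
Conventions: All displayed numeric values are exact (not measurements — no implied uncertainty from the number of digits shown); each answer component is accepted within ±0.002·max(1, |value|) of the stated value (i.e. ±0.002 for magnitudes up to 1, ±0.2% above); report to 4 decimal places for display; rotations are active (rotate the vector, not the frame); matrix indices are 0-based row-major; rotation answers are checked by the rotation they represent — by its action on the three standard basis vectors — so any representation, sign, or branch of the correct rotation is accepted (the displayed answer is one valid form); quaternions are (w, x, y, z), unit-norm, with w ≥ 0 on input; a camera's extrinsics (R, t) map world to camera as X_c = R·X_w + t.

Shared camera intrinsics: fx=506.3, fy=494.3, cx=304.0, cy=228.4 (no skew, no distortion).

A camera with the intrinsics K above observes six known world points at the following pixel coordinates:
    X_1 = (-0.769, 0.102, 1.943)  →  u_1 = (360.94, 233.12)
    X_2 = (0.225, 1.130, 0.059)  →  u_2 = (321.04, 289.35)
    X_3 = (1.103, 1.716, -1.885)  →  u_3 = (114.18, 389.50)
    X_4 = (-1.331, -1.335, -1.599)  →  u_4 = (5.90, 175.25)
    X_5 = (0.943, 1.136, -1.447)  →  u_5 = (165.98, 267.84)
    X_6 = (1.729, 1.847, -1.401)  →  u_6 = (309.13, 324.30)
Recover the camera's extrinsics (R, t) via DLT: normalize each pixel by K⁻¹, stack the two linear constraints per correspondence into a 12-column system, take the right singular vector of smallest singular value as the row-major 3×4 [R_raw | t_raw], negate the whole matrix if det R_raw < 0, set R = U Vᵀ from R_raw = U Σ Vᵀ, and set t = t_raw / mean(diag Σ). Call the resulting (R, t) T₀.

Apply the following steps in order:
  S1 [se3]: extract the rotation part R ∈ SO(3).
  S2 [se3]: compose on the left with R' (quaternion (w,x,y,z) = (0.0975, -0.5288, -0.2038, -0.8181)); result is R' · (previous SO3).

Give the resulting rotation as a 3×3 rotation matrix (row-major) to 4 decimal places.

source (pnp_recover): camera pose = R=[0.4833 0.4055 0.7759; -0.5655 0.8211 -0.0769; -0.6683 -0.4016 0.6262], t=(-0.4800, -0.3100, 4.5100)
after S1 (rot_of_se3): [0.4833 0.4055 0.7759; -0.5655 0.8211 -0.0769; -0.6683 -0.4016 0.6262]
after S2 (compose_so3): [-0.9676 -0.1945 0.1609; 0.2431 -0.8900 0.3858; 0.0681 0.4125 0.9084]

rotation (matrix) = ((-0.9676, -0.1945, 0.1609), (0.2431, -0.8900, 0.3858), (0.0681, 0.4125, 0.9084))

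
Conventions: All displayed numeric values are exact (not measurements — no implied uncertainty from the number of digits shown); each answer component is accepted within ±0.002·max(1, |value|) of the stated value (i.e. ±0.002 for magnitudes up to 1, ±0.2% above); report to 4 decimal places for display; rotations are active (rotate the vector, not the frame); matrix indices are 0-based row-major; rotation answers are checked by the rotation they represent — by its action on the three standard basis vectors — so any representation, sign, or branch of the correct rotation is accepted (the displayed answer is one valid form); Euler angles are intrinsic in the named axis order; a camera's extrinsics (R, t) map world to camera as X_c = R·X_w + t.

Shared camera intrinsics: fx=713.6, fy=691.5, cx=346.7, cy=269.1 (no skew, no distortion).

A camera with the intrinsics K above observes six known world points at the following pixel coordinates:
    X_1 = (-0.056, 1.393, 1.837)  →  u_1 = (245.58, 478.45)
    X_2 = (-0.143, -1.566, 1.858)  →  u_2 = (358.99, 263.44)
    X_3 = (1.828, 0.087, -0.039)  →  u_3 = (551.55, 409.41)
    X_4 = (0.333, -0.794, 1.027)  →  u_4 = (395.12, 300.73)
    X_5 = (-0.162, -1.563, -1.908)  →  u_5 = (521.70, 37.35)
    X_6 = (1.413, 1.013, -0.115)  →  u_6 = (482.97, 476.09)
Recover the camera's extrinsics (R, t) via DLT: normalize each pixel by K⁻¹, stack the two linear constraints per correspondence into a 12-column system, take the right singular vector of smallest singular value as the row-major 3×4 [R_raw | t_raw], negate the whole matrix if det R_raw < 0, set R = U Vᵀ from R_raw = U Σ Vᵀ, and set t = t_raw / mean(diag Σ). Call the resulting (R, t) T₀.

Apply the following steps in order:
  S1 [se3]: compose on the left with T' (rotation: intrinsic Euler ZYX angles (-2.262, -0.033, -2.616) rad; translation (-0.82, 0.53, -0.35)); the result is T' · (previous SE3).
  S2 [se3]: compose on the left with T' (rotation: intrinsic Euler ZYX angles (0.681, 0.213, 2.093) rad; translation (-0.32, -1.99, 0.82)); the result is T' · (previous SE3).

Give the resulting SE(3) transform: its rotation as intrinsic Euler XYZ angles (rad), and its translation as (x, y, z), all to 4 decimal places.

rotation (euler_xyz) = (-0.8989, -0.1995, -3.0067), translation = (-2.8922, 3.4415, 2.0429)

source (pnp_recover): camera pose = R=[0.8546 -0.4076 -0.3219; 0.5177 0.7170 0.4667; 0.0406 -0.5655 0.8238], t=(0.2301, 0.2599, 6.1701)
after S1 (compose_se3): R=[-0.8800 -0.4341 0.1926; -0.3931 0.8934 0.2177; -0.2665 0.1159 -0.9568], t=(1.1304, -1.6163, -5.8071)
after S2 (compose_se3): R=[-0.9713 0.1318 -0.1981; -0.2374 -0.5960 0.7671; -0.0170 0.7921 0.6102], t=(-2.8922, 3.4415, 2.0429)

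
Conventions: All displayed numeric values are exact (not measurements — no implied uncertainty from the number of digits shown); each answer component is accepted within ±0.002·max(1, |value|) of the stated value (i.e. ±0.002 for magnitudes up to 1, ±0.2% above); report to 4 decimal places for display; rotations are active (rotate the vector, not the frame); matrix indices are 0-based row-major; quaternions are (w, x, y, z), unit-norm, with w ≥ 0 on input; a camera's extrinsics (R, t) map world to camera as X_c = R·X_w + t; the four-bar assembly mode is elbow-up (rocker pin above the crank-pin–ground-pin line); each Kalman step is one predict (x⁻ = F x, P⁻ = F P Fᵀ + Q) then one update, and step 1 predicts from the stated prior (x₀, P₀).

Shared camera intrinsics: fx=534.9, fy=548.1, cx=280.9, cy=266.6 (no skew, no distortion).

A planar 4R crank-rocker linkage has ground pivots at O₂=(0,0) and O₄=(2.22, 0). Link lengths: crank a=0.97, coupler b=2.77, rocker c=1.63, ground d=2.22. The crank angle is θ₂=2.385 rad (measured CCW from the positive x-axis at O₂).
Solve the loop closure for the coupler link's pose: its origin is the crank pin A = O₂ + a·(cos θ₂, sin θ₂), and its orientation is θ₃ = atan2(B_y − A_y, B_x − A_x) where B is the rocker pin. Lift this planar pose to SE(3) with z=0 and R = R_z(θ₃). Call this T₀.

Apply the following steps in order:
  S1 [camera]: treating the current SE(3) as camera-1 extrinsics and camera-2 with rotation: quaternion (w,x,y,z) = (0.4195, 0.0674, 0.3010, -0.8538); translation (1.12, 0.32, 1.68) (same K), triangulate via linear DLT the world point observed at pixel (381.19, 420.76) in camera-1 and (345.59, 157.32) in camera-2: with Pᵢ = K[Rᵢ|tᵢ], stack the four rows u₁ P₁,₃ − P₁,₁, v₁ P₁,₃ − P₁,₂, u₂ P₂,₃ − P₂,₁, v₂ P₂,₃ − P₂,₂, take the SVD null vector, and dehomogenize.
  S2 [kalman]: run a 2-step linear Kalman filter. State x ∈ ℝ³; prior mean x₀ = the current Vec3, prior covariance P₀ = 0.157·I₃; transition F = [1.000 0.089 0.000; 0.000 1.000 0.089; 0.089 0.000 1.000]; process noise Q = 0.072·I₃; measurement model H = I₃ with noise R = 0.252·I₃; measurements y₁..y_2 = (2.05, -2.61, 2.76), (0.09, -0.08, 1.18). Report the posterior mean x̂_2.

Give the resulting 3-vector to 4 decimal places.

result = (0.7237, -0.8139, 1.6703)

source (fourbar_fk): coupler pose = R=[0.9416 -0.3368 0.0000; 0.3368 0.9416 0.0000; 0.0000 0.0000 1.0000], t=(-0.7054, 0.6659, 0.0000)
after S1 (triangulate): (0.7423, -0.6397, 1.1148)
after S2 (kf_track): (0.7237, -0.8139, 1.6703)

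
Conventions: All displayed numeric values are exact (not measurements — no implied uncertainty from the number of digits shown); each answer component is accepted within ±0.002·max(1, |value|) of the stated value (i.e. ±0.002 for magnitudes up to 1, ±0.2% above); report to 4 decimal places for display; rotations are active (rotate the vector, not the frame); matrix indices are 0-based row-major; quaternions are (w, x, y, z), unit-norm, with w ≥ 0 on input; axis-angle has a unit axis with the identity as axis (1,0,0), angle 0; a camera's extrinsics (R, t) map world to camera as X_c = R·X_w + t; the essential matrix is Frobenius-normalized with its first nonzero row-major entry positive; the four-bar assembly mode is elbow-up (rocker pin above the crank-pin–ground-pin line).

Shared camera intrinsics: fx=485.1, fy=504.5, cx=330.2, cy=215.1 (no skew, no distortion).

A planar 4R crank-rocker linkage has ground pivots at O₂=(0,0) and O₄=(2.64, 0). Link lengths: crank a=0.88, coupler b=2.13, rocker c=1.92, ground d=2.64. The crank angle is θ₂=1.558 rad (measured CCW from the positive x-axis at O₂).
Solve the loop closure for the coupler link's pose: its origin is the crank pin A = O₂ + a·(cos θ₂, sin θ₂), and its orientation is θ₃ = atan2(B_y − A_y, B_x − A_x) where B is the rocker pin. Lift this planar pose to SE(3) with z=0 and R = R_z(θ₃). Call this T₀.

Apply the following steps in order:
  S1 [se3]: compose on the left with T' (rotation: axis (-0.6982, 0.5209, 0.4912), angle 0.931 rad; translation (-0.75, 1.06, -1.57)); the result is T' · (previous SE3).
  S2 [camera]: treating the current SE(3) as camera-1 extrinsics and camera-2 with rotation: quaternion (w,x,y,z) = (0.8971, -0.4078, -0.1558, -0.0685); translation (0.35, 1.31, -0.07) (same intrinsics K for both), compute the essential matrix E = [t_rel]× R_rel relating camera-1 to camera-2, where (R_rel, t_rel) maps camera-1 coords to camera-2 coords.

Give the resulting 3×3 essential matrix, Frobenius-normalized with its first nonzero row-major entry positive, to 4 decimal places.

matrix = [0.2078 -0.3260 -0.1363; 0.6088 0.3122 -0.1594; 0.1758 -0.5299 -0.1635]

source (fourbar_fk): coupler pose = R=[0.9047 -0.4260 0.0000; 0.4260 0.9047 0.0000; 0.0000 0.0000 1.0000], t=(0.0113, 0.8799, 0.0000)
after S1 (compose_se3): R=[0.4876 -0.8271 0.2797; 0.5248 0.5336 0.6632; -0.6978 -0.1766 0.6942], t=(-1.2168, 1.6843, -1.9784)
after S2 (essential): [0.2078 -0.3260 -0.1363; 0.6088 0.3122 -0.1594; 0.1758 -0.5299 -0.1635]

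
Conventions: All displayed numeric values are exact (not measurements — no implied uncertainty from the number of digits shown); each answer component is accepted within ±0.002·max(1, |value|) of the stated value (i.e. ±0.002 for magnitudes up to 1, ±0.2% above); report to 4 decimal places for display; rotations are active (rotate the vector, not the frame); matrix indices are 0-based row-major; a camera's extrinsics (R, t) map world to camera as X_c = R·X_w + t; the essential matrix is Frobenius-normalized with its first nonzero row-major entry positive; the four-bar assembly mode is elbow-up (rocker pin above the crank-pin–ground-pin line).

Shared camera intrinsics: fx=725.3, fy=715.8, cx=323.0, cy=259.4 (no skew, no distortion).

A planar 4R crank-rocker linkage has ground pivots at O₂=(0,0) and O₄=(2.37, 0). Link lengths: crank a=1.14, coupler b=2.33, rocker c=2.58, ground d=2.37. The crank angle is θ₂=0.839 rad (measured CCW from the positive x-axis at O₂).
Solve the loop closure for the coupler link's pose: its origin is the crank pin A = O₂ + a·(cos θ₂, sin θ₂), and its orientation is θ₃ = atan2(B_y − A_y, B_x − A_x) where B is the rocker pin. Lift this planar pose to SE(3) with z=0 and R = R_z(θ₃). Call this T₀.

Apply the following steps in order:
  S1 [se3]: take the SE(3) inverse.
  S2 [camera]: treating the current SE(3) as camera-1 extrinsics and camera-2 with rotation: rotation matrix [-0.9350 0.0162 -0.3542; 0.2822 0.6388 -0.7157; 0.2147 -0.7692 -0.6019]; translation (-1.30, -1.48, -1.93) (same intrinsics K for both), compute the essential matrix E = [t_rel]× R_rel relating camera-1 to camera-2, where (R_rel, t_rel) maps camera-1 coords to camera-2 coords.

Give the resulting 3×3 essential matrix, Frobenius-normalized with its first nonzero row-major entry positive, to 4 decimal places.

source (fourbar_fk): coupler pose = R=[0.6692 -0.7431 0.0000; 0.7431 0.6692 0.0000; 0.0000 0.0000 1.0000], t=(0.7618, 0.8481, 0.0000)
after S1 (invert_se3): R=[0.6692 0.7431 0.0000; -0.7431 0.6692 -0.0000; 0.0000 0.0000 1.0000], t=(-1.1400, -0.0015, 0.0000)
after S2 (essential): [0.4204 0.2228 -0.2846; 0.1382 -0.6708 -0.0760; -0.3887 0.0165 0.2579]

matrix = [0.4204 0.2228 -0.2846; 0.1382 -0.6708 -0.0760; -0.3887 0.0165 0.2579]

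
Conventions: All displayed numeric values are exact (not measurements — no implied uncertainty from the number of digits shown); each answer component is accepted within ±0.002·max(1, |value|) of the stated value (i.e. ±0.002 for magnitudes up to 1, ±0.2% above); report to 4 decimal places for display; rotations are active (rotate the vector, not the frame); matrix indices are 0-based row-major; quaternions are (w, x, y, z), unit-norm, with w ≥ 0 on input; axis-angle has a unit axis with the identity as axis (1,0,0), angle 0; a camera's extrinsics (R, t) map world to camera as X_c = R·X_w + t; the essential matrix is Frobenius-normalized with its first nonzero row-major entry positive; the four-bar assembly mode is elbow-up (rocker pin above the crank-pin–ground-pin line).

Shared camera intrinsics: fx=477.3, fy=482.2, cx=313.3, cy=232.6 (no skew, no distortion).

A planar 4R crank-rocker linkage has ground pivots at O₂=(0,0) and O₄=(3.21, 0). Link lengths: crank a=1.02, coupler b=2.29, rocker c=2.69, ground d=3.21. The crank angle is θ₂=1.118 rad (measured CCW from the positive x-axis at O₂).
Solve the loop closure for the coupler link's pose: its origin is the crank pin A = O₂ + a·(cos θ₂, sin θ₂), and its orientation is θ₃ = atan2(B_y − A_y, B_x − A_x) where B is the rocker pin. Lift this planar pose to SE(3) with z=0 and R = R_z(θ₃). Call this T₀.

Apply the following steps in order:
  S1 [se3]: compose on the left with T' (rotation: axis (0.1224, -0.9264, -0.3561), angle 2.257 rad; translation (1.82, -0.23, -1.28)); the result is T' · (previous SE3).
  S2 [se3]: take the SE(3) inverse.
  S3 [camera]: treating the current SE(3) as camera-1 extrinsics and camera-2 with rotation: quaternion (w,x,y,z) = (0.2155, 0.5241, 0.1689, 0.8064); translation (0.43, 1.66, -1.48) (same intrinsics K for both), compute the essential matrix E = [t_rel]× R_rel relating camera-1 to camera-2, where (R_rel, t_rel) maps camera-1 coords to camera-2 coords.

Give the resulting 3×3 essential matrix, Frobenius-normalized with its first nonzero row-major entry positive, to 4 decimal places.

source (fourbar_fk): coupler pose = R=[0.7369 -0.6760 0.0000; 0.6760 0.7369 0.0000; 0.0000 0.0000 1.0000], t=(0.4462, 0.9172, 0.0000)
after S1 (compose_se3): R=[-0.3878 0.4783 -0.7879; 0.1799 0.8777 0.4442; 0.9040 0.0305 -0.4265], t=(1.6310, 0.2692, -0.4108)
after S2 (invert_se3): R=[-0.3878 0.1799 0.9040; 0.4783 0.8777 0.0305; -0.7879 0.4442 -0.4265], t=(0.9555, -1.0038, 0.9903)
after S3 (essential): [0.0760 0.5213 -0.4387; -0.0445 0.1636 -0.0824; -0.5848 0.2850 0.2669]

matrix = [0.0760 0.5213 -0.4387; -0.0445 0.1636 -0.0824; -0.5848 0.2850 0.2669]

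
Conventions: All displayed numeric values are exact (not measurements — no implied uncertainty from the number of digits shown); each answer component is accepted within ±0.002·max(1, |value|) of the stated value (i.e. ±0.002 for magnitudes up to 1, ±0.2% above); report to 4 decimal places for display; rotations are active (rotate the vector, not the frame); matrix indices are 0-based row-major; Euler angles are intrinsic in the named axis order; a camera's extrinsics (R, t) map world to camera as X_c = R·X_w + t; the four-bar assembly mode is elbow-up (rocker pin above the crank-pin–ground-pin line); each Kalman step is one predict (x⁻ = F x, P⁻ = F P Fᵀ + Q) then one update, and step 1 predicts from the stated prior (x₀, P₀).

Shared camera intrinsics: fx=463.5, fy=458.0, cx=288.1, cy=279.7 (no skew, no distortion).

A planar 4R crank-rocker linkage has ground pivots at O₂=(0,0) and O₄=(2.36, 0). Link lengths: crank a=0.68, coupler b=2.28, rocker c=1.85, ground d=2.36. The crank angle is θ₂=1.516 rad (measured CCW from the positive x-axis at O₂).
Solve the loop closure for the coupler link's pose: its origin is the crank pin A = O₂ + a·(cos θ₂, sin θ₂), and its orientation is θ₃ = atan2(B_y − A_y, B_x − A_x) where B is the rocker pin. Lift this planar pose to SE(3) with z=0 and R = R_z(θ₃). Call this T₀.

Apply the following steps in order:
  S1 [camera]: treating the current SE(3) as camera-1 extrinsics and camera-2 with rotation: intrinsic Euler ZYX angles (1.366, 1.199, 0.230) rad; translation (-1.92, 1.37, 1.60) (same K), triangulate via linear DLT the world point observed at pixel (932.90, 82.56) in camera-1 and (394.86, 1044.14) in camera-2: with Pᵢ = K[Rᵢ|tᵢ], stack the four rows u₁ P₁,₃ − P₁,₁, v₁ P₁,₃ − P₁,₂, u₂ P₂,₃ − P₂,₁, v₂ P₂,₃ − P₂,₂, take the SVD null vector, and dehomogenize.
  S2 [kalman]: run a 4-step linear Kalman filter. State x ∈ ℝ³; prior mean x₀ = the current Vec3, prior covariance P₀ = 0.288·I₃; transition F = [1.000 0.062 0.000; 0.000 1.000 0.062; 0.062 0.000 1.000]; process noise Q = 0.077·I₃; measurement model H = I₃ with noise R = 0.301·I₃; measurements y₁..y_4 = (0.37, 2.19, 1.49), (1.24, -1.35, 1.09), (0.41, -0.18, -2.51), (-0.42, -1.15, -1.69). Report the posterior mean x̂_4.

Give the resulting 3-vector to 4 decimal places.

result = (0.1470, -0.6721, -0.8417)

source (fourbar_fk): coupler pose = R=[0.8665 -0.4992 0.0000; 0.4992 0.8665 0.0000; 0.0000 0.0000 1.0000], t=(0.0372, 0.6790, 0.0000)
after S1 (triangulate): (0.7814, -1.8118, 1.1636)
after S2 (kf_track): (0.1470, -0.6721, -0.8417)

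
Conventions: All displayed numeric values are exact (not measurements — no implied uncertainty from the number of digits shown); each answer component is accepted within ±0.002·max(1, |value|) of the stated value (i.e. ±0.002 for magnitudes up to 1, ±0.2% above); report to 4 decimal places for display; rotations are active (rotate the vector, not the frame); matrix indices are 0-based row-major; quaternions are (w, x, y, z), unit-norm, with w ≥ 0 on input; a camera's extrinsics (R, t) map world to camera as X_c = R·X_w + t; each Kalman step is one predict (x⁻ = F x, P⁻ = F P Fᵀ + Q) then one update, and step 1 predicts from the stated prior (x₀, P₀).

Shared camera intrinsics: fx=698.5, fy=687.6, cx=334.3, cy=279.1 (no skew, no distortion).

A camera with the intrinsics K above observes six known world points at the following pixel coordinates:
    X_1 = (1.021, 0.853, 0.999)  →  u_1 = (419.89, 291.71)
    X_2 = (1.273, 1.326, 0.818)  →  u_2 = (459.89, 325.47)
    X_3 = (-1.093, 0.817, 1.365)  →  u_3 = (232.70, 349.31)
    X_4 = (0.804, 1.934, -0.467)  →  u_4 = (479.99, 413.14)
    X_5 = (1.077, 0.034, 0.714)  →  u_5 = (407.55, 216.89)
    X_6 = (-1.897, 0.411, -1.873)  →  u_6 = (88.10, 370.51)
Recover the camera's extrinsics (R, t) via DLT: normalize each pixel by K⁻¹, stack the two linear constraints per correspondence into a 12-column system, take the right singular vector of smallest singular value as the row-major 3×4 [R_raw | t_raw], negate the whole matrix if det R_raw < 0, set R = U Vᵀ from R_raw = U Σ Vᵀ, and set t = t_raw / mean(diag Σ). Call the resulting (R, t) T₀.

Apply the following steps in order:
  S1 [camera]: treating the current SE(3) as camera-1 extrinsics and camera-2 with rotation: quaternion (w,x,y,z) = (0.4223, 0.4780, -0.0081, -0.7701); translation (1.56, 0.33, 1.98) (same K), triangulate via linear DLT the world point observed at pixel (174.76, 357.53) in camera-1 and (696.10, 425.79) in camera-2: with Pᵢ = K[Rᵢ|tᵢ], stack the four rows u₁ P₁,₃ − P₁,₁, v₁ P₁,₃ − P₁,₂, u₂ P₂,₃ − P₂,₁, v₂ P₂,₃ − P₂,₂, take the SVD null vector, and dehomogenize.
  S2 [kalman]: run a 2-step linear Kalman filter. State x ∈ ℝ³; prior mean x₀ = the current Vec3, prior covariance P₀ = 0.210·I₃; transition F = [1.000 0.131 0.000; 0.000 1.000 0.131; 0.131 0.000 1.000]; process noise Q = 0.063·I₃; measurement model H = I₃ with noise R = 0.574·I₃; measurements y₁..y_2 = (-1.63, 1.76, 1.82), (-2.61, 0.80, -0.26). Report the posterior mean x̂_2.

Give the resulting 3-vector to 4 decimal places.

source (pnp_recover): camera pose = R=[0.9375 0.3162 -0.1451; -0.3162 0.9484 0.0233; 0.1450 0.0241 0.9891], t=(-0.1500, -0.3700, 6.4501)
after S1 (triangulate): (-1.6180, 0.6462, 0.4887)
after S2 (kf_track): (-1.7851, 1.0032, 0.2870)

result = (-1.7851, 1.0032, 0.2870)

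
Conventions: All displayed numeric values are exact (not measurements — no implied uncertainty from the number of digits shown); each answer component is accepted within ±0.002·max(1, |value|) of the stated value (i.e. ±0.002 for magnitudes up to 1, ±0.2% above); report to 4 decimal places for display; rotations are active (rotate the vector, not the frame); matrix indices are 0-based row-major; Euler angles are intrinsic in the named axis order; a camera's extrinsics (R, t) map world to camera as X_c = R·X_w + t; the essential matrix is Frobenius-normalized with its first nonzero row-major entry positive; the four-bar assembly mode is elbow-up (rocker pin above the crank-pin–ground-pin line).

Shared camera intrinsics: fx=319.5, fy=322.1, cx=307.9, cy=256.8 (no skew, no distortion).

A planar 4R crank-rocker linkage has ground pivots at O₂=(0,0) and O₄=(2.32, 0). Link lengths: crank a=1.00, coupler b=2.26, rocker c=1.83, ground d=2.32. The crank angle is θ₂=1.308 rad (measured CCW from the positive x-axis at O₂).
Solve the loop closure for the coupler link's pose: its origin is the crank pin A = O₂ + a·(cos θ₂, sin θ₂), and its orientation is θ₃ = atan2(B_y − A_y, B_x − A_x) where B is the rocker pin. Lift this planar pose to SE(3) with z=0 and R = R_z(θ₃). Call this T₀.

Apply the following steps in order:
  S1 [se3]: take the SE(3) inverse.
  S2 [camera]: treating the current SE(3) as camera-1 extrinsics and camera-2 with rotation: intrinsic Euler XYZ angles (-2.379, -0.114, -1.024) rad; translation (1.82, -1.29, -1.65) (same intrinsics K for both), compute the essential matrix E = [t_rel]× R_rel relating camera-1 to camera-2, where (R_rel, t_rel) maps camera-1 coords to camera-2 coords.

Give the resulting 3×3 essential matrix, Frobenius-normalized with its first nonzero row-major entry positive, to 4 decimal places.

matrix = [0.0886 -0.0336 0.4516; -0.4808 0.1069 0.4272; 0.4823 -0.1272 0.3366]

source (fourbar_fk): coupler pose = R=[0.9240 -0.3824 0.0000; 0.3824 0.9240 0.0000; 0.0000 0.0000 1.0000], t=(0.2598, 0.9657, 0.0000)
after S1 (invert_se3): R=[0.9240 0.3824 0.0000; -0.3824 0.9240 0.0000; 0.0000 0.0000 1.0000], t=(-0.6093, -0.7930, 0.0000)
after S2 (essential): [0.0886 -0.0336 0.4516; -0.4808 0.1069 0.4272; 0.4823 -0.1272 0.3366]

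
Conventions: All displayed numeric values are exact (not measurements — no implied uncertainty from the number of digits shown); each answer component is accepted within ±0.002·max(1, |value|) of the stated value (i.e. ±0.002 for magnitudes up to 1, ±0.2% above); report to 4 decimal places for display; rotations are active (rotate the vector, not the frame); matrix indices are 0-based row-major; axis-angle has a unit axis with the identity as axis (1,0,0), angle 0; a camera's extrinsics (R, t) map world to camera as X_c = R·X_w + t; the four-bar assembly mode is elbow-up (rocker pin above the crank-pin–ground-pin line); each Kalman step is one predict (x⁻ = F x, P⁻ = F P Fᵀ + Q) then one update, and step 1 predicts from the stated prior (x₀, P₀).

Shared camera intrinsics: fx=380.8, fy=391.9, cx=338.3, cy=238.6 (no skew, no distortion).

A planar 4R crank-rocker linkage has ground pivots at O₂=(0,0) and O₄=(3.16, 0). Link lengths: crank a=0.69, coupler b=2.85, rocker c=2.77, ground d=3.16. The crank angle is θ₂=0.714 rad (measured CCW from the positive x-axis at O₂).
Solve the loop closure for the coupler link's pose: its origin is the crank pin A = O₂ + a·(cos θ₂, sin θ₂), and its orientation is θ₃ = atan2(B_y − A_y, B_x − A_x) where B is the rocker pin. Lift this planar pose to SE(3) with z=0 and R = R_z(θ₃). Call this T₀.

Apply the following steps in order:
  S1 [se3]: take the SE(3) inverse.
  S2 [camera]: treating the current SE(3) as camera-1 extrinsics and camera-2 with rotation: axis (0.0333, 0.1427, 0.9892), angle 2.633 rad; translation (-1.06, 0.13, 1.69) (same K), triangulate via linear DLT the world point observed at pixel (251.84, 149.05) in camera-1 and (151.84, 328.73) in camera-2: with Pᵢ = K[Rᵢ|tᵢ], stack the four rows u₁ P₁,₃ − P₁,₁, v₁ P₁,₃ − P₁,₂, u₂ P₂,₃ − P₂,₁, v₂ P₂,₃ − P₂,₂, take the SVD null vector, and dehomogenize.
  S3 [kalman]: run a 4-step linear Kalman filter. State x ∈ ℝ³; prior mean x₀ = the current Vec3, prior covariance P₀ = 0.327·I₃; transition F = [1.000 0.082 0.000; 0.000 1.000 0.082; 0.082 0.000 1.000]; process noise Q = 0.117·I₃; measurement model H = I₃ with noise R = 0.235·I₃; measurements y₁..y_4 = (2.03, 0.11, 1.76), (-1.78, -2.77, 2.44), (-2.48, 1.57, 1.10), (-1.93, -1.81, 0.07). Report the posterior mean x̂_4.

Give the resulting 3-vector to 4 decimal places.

result = (-1.7197, -0.7937, 0.7139)

source (fourbar_fk): coupler pose = R=[0.6382 -0.7699 0.0000; 0.7699 0.6382 0.0000; 0.0000 0.0000 1.0000], t=(0.5215, 0.4519, 0.0000)
after S1 (invert_se3): R=[0.6382 0.7699 0.0000; -0.7699 0.6382 -0.0000; 0.0000 0.0000 1.0000], t=(-0.6807, 0.1131, 0.0000)
after S2 (triangulate): (0.5597, 0.0565, 1.2331)
after S3 (kf_track): (-1.7197, -0.7937, 0.7139)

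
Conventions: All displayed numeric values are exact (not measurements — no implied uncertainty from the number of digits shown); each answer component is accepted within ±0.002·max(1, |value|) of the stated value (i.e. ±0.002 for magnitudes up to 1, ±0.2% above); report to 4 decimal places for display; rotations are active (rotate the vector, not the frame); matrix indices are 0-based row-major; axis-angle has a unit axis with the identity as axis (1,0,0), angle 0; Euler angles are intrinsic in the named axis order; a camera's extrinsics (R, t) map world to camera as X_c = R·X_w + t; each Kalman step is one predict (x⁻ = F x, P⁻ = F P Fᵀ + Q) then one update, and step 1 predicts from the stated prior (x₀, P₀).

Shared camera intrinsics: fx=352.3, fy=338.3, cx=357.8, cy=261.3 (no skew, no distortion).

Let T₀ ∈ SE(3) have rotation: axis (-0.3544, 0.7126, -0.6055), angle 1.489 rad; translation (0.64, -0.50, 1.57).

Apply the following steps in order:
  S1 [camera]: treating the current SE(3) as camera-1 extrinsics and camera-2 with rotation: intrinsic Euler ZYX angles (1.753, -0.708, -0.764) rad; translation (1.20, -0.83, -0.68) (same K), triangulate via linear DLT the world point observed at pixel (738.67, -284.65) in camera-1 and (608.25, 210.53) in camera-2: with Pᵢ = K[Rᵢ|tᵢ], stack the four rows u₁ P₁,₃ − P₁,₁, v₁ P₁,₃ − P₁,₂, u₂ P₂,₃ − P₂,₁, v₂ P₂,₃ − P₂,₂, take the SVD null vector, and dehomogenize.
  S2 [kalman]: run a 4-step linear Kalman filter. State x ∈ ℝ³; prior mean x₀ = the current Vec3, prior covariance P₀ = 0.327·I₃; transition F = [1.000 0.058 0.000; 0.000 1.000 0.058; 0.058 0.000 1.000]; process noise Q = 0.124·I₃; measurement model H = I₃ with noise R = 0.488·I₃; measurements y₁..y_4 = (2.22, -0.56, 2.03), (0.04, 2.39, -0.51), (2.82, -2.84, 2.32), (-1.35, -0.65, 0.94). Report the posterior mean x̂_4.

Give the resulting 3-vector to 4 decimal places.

result = (0.5311, -0.6563, 1.2258)

after S1 (triangulate): (1.7793, -0.5712, 0.8675)
after S2 (kf_track): (0.5311, -0.6563, 1.2258)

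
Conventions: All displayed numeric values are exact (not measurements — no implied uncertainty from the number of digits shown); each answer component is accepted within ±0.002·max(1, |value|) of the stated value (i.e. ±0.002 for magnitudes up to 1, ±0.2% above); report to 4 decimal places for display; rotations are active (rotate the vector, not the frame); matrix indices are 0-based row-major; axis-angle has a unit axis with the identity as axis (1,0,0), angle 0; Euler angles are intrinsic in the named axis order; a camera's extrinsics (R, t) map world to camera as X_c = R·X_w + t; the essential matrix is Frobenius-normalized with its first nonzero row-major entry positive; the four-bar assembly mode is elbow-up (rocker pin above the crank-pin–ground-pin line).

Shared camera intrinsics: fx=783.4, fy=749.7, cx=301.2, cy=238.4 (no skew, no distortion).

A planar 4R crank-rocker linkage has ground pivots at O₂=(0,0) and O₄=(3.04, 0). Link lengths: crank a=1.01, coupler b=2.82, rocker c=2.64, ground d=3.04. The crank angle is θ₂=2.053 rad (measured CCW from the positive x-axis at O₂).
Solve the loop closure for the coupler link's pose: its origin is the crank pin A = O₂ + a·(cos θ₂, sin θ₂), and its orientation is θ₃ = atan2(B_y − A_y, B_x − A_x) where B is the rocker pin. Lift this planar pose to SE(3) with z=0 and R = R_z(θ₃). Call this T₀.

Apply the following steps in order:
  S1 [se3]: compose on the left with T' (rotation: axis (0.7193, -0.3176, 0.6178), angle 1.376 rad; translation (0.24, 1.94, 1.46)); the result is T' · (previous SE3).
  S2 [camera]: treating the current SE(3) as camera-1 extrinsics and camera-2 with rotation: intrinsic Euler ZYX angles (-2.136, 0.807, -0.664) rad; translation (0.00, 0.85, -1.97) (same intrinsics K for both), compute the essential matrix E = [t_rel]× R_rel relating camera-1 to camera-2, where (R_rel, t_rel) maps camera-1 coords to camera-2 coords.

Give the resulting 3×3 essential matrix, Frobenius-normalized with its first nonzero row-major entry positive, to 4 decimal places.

matrix = [0.2582 -0.6519 -0.0083; -0.2838 -0.0217 0.0058; 0.5938 0.2731 -0.0111]

source (fourbar_fk): coupler pose = R=[0.8475 -0.5307 0.0000; 0.5307 0.8475 0.0000; 0.0000 0.0000 1.0000], t=(-0.4684, 0.8948, 0.0000)
after S1 (compose_se3): R=[0.0983 -0.9941 0.0468; 0.5035 0.0091 -0.8639; 0.8584 0.1085 0.5014], t=(-0.7533, 1.9884, 1.6361)
after S2 (essential): [0.2582 -0.6519 -0.0083; -0.2838 -0.0217 0.0058; 0.5938 0.2731 -0.0111]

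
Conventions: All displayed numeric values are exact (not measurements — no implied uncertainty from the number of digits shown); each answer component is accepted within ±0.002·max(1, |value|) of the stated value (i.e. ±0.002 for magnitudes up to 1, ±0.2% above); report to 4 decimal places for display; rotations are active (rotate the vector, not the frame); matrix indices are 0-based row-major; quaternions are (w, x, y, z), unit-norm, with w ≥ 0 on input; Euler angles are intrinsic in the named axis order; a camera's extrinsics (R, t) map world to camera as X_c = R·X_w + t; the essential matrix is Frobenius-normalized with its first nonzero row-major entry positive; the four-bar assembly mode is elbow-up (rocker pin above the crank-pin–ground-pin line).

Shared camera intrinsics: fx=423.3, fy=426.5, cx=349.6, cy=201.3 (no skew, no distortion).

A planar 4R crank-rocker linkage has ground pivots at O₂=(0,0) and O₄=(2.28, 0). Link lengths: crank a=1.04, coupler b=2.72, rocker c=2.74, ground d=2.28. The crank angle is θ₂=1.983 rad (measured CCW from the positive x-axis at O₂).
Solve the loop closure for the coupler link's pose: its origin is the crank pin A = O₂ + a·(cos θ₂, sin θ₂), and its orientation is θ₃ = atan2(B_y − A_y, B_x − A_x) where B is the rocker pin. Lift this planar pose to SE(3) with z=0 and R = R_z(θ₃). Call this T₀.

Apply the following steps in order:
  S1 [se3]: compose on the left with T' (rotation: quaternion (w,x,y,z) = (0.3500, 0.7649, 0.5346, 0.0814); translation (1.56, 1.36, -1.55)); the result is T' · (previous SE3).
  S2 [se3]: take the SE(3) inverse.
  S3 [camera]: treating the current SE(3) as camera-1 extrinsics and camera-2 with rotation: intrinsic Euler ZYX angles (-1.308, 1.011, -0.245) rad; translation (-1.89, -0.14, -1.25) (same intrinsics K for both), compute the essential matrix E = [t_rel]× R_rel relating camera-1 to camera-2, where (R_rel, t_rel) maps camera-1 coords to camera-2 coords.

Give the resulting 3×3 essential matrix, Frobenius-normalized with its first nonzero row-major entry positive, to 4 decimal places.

source (fourbar_fk): coupler pose = R=[0.7739 -0.6333 0.0000; 0.6333 0.7739 0.0000; 0.0000 0.0000 1.0000], t=(-0.4167, 0.9529, 0.0000)
after S1 (compose_se3): R=[0.8031 0.3259 0.4987; 0.5609 -0.6959 -0.4484; 0.2009 0.6399 -0.7417], t=(2.1120, 0.8207, -0.8528)
after S2 (invert_se3): R=[0.8031 0.5609 0.2009; 0.3259 -0.6959 0.6399; 0.4987 -0.4484 -0.7417], t=(-1.9852, 0.4285, -1.3179)
after S3 (essential): [0.1761 0.6378 -0.0881; 0.6153 -0.2221 -0.2650; -0.1011 -0.2091 0.0479]

matrix = [0.1761 0.6378 -0.0881; 0.6153 -0.2221 -0.2650; -0.1011 -0.2091 0.0479]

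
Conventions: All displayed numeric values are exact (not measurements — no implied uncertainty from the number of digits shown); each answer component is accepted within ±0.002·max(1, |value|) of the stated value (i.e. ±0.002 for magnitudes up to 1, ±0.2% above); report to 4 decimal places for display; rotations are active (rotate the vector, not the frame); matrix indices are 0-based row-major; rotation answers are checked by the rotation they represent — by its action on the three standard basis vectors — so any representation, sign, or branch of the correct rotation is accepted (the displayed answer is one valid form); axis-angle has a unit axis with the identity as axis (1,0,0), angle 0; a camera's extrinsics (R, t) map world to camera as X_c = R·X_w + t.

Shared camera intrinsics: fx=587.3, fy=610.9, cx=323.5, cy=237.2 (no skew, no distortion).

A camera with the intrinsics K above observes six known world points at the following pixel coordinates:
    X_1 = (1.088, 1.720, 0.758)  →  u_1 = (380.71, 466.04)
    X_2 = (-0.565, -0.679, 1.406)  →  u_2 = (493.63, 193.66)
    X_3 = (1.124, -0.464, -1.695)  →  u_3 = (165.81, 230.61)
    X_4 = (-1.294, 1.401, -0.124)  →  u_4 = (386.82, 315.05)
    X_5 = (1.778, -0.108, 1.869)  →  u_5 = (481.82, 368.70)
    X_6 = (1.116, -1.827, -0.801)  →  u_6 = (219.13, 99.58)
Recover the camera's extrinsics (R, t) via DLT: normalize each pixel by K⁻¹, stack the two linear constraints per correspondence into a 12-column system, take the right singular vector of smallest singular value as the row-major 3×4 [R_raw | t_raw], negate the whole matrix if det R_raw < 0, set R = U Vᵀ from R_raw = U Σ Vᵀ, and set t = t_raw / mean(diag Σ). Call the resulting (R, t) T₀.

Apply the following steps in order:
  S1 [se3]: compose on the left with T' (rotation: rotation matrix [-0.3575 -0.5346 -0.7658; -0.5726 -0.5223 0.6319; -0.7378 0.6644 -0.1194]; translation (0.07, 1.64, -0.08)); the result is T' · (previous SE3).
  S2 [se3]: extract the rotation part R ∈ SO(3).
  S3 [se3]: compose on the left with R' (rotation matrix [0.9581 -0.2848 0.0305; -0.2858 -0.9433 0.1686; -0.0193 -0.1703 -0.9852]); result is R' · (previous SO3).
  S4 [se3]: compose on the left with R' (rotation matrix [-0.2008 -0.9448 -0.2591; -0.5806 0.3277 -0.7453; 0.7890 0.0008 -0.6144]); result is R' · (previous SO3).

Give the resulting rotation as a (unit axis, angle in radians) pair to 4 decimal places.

source (pnp_recover): camera pose = R=[-0.4618 0.0468 0.8857; 0.3367 0.9331 0.1262; -0.8206 0.3565 -0.4467], t=(0.3400, 0.2000, 6.6698)
after S1 (compose_se3): R=[0.6135 -0.7886 -0.0420; -0.4300 -0.2890 -0.8554; 0.6624 0.5429 -0.5163], t=(-5.2661, 5.5556, -0.9943)
after S2 (rot_of_se3): [0.6135 -0.7886 -0.0420; -0.4300 -0.2890 -0.8554; 0.6624 0.5429 -0.5163]
after S3 (compose_so3): [0.7305 -0.6567 0.1876; 0.3420 0.5895 0.7318; -0.5912 -0.4704 0.6552]
after S4 (compose_so3): [-0.3166 -0.3032 -0.8988; 0.1285 0.9251 -0.3574; 0.9398 -0.2286 -0.2539]

rotation (axis_angle) = ((0.0680, -0.9713, 0.2281), 1.8994)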